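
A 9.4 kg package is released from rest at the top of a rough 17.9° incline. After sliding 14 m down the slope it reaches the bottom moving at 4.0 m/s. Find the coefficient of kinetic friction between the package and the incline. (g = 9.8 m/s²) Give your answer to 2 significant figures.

mgh = ½mv² + μ_k (mg cosθ) L, with h = L sinθ
mgL sinθ = 396.39 J; ½mv² = 75.200 J
W_f = 396.39 − 75.200 = 321.2 J
μ_k = W_f/(mg cosθ · L) = 321.2/(87.66 × 14) = 0.2617

μ_k = 0.26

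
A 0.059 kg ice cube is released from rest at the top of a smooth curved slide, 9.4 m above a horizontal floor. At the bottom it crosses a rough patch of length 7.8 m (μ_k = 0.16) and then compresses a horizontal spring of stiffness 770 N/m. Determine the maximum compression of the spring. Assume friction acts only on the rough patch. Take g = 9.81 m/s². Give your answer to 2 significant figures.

Initial energy: E₁ = mgh = (0.059)(9.81)(9.4) = 5.4406 J
Friction removes W_f = μ_k mg d = (0.16)(0.059)(9.81)(7.8) = 0.7223 J
Energy reaching the spring: E = 5.4406 − 0.7223 = 4.7183 J
At max compression ½kx² = E ⇒ x = √(2E/k) = √(2 × 4.7183/770) = 0.1107 m

x = 0.11 m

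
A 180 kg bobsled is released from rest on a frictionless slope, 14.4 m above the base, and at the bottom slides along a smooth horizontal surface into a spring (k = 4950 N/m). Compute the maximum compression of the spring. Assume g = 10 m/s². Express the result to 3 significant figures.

Energy conservation (no friction) from release to max compression: mgh = ½kx²
x = √(2mgh/k) = √(2 × 180 × 10 × 14.4 / 4950) = 3.236 m

x = 3.24 m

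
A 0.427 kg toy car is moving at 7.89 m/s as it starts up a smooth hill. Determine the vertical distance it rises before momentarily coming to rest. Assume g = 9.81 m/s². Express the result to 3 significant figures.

Setting KE at the bottom equal to PE gained: ½mv² = mgh
h = v²/(2g) = 7.89²/(2 × 9.81) = 3.173 m

h = 3.17 m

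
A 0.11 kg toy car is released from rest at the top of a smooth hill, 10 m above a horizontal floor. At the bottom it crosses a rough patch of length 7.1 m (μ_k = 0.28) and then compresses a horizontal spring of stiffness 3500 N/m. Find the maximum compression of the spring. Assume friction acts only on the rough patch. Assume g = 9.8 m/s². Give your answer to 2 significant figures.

Initial energy: E₁ = mgh = (0.11)(9.8)(10) = 10.780 J
Friction removes W_f = μ_k mg d = (0.28)(0.11)(9.8)(7.1) = 2.143 J
Energy reaching the spring: E = 10.780 − 2.143 = 8.6369 J
At max compression ½kx² = E ⇒ x = √(2E/k) = √(2 × 8.6369/3500) = 0.07025 m

x = 0.070 m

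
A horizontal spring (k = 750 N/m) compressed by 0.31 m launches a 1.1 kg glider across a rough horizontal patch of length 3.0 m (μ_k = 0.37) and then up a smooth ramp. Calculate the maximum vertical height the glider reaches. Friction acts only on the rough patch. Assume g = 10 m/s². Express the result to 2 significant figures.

Spring energy: E₀ = ½kx² = ½(750)(0.31)² = 36.038 J
Friction: W_f = μ_k mg d = (0.37)(1.1)(10)(3.0) = 12.21 J
Energy at base of ramp: E = 36.038 − 12.21 = 23.828 J
At max height all remaining energy is PE: mgh = E ⇒ h = E/(mg) = 23.828/(1.1 × 10) = 2.166 m

h = 2.2 m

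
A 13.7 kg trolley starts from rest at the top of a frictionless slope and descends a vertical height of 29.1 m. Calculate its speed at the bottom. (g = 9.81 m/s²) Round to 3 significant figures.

v = 23.9 m/s

Equating total energy at the two states: mgh = ½mv²
v = √(2gh) = √(2 × 9.81 × 29.1) = √570.94 = 23.89 m/s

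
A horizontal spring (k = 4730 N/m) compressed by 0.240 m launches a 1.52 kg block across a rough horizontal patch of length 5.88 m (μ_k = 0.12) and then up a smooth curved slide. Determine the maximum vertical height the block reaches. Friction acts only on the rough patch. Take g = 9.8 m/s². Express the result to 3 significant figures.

h = 8.44 m

Spring energy: E₀ = ½kx² = ½(4730)(0.240)² = 136.22 J
Friction: W_f = μ_k mg d = (0.12)(1.52)(9.8)(5.88) = 10.51 J
Energy at base of ramp: E = 136.22 − 10.51 = 125.71 J
At max height all remaining energy is PE: mgh = E ⇒ h = E/(mg) = 125.71/(1.52 × 9.8) = 8.439 m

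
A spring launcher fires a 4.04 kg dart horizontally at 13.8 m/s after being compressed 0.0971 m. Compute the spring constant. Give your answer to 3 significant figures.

k = 81600 N/m

Spring PE at full compression equals KE at release: ½kx² = ½mv²
k = mv²/x² = (4.04)(13.8)²/(0.0971)² = 81602 N/m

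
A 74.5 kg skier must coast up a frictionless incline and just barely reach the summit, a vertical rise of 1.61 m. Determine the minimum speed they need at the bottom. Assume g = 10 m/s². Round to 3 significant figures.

v = 5.67 m/s

At the top they are momentarily at rest, so all KE converts to PE: ½mv² = mgh
v = √(2gh) = √(2 × 10 × 1.61) = 5.675 m/s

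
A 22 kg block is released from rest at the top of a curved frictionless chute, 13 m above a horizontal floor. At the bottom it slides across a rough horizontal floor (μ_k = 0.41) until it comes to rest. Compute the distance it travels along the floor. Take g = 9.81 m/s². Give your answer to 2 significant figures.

Energy at the top = energy at the end + work done against friction:
At rest all PE has been dissipated by friction: mgh = μ_k m g d
d = h/μ_k = 13/0.41 = 31.71 m

d = 32 m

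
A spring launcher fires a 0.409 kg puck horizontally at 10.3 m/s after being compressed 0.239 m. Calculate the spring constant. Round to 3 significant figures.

½kx² = ½mv²
k = mv²/x² = (0.409)(10.3)²/(0.239)² = 759.6 N/m

k = 760 N/m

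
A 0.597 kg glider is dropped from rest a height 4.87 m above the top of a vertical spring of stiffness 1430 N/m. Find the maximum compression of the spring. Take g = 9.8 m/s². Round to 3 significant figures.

Measuring PE from the top of the relaxed spring, at max compression the glider has dropped H + x with zero KE, so:
mg(H + x) = ½kx²
½(1430)x² − (0.597)(9.8)x − (0.597)(9.8)(4.87) = 0
715.0x² − 5.851x − 28.49 = 0
x = [5.851 + √(34.23 + 81488)]/(2 × 715.0) = 0.2038 m

x = 0.204 m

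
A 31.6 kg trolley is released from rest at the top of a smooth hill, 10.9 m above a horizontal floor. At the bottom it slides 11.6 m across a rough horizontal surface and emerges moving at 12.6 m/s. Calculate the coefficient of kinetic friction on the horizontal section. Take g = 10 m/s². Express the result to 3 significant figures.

μ_k = 0.255

Applying the work–energy principle:
mgh = ½mv² + μ_k m g d
mgh = 3444.4 J; ½mv² = 2508.4 J
W_f = 3444.4 − 2508.4 = 936.0 J
μ_k = W_f/(mg·d) = 936.0/(316.0 × 11.6) = 0.2553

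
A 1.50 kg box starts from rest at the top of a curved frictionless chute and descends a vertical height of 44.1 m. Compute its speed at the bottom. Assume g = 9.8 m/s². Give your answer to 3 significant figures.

v = 29.4 m/s

Equating total energy at the two states: mgh = ½mv²
The mass cancels from both sides.
v = √(2gh) = √(2 × 9.8 × 44.1) = √864.36 = 29.40 m/s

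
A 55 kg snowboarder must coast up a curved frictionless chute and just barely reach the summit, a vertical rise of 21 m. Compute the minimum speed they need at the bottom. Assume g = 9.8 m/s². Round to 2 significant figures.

At the top they are momentarily at rest, so all KE converts to PE: ½mv² = mgh
v = √(2gh) = √(2 × 9.8 × 21) = 20.29 m/s

v = 20 m/s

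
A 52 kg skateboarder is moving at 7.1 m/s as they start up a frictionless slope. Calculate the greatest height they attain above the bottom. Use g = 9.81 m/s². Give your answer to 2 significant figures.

h = 2.6 m

By energy conservation, ½mv² = mgh
h = v²/(2g) = 7.1²/(2 × 9.81) = 2.569 m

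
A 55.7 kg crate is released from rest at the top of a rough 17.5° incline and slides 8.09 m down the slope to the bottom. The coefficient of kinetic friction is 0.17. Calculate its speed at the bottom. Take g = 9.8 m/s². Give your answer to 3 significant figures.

v = 4.69 m/s

Taking the bottom as reference, mgh = ½mv² + μ_k N L with h = L sinθ, N = mg cosθ:
mgh = mgL sinθ = (55.7)(9.8)(8.09)sin17.5° = 1327.9 J
W_f = μ_k mg cosθ · L = (0.17)(55.7)(9.8)cos17.5°·8.09 = 716.0 J
½mv² = 1327.9 − 716.0 = 611.94 J
v = √(2 × 611.94/55.7) = 4.688 m/s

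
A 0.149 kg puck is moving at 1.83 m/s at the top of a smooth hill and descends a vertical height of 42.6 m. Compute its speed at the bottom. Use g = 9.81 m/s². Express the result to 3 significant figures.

v = 29.0 m/s

Mechanical energy is conserved (no friction): ½mv₀² + mgh = ½mv²
The mass cancels from both sides.
v² = v₀² + 2gh = (1.83)² + 2(9.81)(42.6) = 839.16
v = √839.16 = 28.97 m/s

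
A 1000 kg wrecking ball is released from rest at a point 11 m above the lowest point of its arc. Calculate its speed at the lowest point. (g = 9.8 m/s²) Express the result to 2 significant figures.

v = 15 m/s

Energy conservation between the two points: mgh = ½mv²
The mass cancels from both sides.
v = √(2gh) = √(2 × 9.8 × 11) = √215.60 = 14.68 m/s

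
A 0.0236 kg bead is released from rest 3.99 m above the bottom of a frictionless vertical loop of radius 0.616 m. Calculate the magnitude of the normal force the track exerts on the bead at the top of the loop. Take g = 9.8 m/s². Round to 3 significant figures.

N = 1.84 N

Energy from release to top (height 2r): mgh = ½mv_top² + mg(2r)
v_top² = 2g(h − 2r) = 2(9.8)(3.99 − 1.232) = 54.057 m²/s²
At the top, both N and weight point toward the centre: N + mg = mv_top²/r
N = m(v_top²/r − g) = 0.0236(54.057/0.616 − 9.8) = 1.840 N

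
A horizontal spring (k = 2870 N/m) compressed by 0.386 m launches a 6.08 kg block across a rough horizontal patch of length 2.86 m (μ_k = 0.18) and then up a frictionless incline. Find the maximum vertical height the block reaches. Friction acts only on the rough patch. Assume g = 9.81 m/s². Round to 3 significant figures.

Spring energy: E₀ = ½kx² = ½(2870)(0.386)² = 213.81 J
Friction: W_f = μ_k mg d = (0.18)(6.08)(9.81)(2.86) = 30.71 J
Energy at base of ramp: E = 213.81 − 30.71 = 183.10 J
At max height all remaining energy is PE: mgh = E ⇒ h = E/(mg) = 183.10/(6.08 × 9.81) = 3.070 m

h = 3.07 m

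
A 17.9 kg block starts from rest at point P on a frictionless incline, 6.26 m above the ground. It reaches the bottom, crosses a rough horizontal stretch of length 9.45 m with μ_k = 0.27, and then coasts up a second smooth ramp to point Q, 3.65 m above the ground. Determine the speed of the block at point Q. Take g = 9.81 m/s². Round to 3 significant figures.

Energy at P: mgh₁ = (17.9)(9.81)(6.26) = 1099.2 J
Friction loss: W_f = μ_k mg d = 448.0 J
At Q: ½mv² + mgh₂ = mgh₁ − W_f
½mv² = 1099.2 − 448.0 − 640.94 = 10.273 J
v = √(2 × 10.273/17.9) = 1.071 m/s

v = 1.07 m/s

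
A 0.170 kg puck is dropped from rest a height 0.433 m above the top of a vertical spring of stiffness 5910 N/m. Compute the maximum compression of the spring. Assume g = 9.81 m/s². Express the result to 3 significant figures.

Take the reference level at the top of the uncompressed spring. At max compression the puck has fallen H + x and is momentarily at rest:
mg(H + x) = ½kx²
½(5910)x² − (0.170)(9.81)x − (0.170)(9.81)(0.433) = 0
2955x² − 1.668x − 0.7221 = 0
x = [1.668 + √(2.781 + 8535.4)]/(2 × 2955) = 0.01592 m

x = 0.0159 m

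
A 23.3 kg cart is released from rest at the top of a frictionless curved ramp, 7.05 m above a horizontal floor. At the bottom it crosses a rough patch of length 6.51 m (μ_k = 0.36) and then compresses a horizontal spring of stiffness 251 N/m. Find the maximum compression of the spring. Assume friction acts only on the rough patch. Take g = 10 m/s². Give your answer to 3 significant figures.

x = 2.96 m

Initial energy: E₁ = mgh = (23.3)(10)(7.05) = 1642.6 J
Friction removes W_f = μ_k mg d = (0.36)(23.3)(10)(6.51) = 546.1 J
Energy reaching the spring: E = 1642.6 − 546.1 = 1096.6 J
At max compression ½kx² = E ⇒ x = √(2E/k) = √(2 × 1096.6/251) = 2.956 m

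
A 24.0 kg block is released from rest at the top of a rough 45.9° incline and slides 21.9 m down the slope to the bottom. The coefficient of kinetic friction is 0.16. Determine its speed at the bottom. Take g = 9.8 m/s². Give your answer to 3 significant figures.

Taking the bottom as reference, mgh = ½mv² + μ_k N L with h = L sinθ, N = mg cosθ:
mgh = mgL sinθ = (24.0)(9.8)(21.9)sin45.9° = 3699.0 J
W_f = μ_k mg cosθ · L = (0.16)(24.0)(9.8)cos45.9°·21.9 = 573.5 J
½mv² = 3699.0 − 573.5 = 3125.5 J
v = √(2 × 3125.5/24.0) = 16.14 m/s

v = 16.1 m/s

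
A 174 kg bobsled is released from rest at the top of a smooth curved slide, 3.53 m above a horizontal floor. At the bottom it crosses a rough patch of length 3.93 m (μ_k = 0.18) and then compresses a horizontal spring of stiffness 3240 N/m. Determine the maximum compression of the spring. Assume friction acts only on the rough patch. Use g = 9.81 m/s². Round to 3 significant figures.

x = 1.72 m

Initial energy: E₁ = mgh = (174)(9.81)(3.53) = 6025.5 J
Friction removes W_f = μ_k mg d = (0.18)(174)(9.81)(3.93) = 1207 J
Energy reaching the spring: E = 6025.5 − 1207 = 4818.0 J
At max compression ½kx² = E ⇒ x = √(2E/k) = √(2 × 4818.0/3240) = 1.725 m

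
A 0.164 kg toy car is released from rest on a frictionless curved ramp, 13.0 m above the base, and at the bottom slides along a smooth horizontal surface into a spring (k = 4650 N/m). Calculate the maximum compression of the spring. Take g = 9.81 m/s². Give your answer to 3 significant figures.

At max compression the car is momentarily at rest: mgh = ½kx²
x = √(2mgh/k) = √(2 × 0.164 × 9.81 × 13.0 / 4650) = 0.09485 m

x = 0.0948 m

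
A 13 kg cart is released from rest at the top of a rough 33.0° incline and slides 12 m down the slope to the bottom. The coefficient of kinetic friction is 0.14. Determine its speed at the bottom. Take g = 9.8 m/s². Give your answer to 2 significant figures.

v = 10 m/s

Energy: mgh = ½mv² + W_f, with h = L sinθ and W_f = μ_k (mg cosθ) L
mgh = mgL sinθ = (13)(9.8)(12)sin33.0° = 832.64 J
W_f = μ_k mg cosθ · L = (0.14)(13)(9.8)cos33.0°·12 = 179.5 J
½mv² = 832.64 − 179.5 = 653.14 J
v = √(2 × 653.14/13) = 10.02 m/s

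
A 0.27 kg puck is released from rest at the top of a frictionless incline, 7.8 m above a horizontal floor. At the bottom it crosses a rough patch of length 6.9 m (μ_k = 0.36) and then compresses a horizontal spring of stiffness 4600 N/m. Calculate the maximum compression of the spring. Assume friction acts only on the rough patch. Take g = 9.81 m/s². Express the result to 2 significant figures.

Initial energy: E₁ = mgh = (0.27)(9.81)(7.8) = 20.660 J
Friction removes W_f = μ_k mg d = (0.36)(0.27)(9.81)(6.9) = 6.579 J
Energy reaching the spring: E = 20.660 − 6.579 = 14.080 J
At max compression ½kx² = E ⇒ x = √(2E/k) = √(2 × 14.080/4600) = 0.07824 m

x = 0.078 m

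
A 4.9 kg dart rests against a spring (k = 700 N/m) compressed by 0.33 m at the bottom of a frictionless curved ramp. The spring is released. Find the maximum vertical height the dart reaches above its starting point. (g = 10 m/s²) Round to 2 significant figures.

h = 0.78 m

At maximum height the dart is at rest, so ½kx² = mgh
h = kx²/(2mg) = (700)(0.33)²/(2 × 4.9 × 10) = 0.7779 m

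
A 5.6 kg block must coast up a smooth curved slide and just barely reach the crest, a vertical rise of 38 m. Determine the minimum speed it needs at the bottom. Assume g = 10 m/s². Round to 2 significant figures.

At the top it is momentarily at rest, so all KE converts to PE: ½mv² = mgh
v = √(2gh) = √(2 × 10 × 38) = 27.57 m/s

v = 28 m/s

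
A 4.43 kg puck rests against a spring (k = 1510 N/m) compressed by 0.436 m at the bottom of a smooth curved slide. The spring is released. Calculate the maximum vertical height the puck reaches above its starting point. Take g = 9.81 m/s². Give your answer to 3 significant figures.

h = 3.30 m

At maximum height the puck is at rest, so ½kx² = mgh
h = kx²/(2mg) = (1510)(0.436)²/(2 × 4.43 × 9.81) = 3.303 m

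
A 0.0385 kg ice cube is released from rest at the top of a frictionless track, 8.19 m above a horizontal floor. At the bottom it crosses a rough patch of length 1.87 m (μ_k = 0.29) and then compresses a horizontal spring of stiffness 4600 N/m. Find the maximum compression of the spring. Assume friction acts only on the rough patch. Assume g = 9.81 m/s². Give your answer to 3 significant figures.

Initial energy: E₁ = mgh = (0.0385)(9.81)(8.19) = 3.0932 J
Friction removes W_f = μ_k mg d = (0.29)(0.0385)(9.81)(1.87) = 0.2048 J
Energy reaching the spring: E = 3.0932 − 0.2048 = 2.8884 J
At max compression ½kx² = E ⇒ x = √(2E/k) = √(2 × 2.8884/4600) = 0.03544 m

x = 0.0354 m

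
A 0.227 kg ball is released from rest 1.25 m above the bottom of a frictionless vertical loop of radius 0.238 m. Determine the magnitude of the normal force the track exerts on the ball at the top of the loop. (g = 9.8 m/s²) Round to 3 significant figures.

N = 12.2 N

Energy from release to top (height 2r): mgh = ½mv_top² + mg(2r)
v_top² = 2g(h − 2r) = 2(9.8)(1.25 − 0.4760) = 15.170 m²/s²
At the top, both N and weight point toward the centre: N + mg = mv_top²/r
N = m(v_top²/r − g) = 0.227(15.170/0.238 − 9.8) = 12.24 N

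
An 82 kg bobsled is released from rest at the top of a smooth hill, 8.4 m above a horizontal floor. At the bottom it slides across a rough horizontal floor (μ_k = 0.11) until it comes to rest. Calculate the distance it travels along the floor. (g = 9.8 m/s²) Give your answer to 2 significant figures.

d = 76 m

Energy bookkeeping (friction removes W_f = μ_k N d):
At rest all PE has been dissipated by friction: mgh = μ_k m g d
d = h/μ_k = 8.4/0.11 = 76.36 m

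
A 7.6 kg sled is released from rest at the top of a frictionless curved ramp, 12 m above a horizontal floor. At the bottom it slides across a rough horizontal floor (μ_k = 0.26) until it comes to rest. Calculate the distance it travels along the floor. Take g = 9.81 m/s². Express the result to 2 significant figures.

Energy at the top = energy at the end + work done against friction:
At rest all PE has been dissipated by friction: mgh = μ_k m g d
d = h/μ_k = 12/0.26 = 46.15 m

d = 46 m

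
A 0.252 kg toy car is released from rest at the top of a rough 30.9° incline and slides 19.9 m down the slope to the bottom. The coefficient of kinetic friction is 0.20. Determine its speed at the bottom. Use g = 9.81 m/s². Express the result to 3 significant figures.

v = 11.6 m/s

Work–energy: mg(L sinθ) − μ_k(mg cosθ)L = ½mv²
mgh = mgL sinθ = (0.252)(9.81)(19.9)sin30.9° = 25.264 J
W_f = μ_k mg cosθ · L = (0.20)(0.252)(9.81)cos30.9°·19.9 = 8.443 J
½mv² = 25.264 − 8.443 = 16.821 J
v = √(2 × 16.821/0.252) = 11.55 m/s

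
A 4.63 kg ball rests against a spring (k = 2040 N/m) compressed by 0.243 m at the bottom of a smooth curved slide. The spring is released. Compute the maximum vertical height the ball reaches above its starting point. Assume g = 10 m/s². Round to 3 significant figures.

Energy conservation from release to the highest point: ½kx² = mgh
h = kx²/(2mg) = (2040)(0.243)²/(2 × 4.63 × 10) = 1.301 m

h = 1.30 m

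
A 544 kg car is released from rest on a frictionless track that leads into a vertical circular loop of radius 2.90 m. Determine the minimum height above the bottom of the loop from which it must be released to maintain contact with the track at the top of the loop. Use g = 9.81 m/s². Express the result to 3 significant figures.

At the top, for minimum speed gravity alone supplies the centripetal force: mg = mv_top²/r ⇒ v_top² = gr = 28.45 m²/s²
Energy conservation from release height h to the top (height 2r): mgh = ½mv_top² + mg(2r)
h = v_top²/(2g) + 2r = r/2 + 2r = 5r/2 = 7.250 m

h = 7.25 m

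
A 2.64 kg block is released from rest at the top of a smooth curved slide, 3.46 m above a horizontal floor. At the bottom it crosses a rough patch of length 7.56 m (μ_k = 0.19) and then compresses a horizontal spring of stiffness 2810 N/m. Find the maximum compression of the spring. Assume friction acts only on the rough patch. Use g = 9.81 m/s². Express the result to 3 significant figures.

x = 0.193 m

Initial energy: E₁ = mgh = (2.64)(9.81)(3.46) = 89.608 J
Friction removes W_f = μ_k mg d = (0.19)(2.64)(9.81)(7.56) = 37.20 J
Energy reaching the spring: E = 89.608 − 37.20 = 52.408 J
At max compression ½kx² = E ⇒ x = √(2E/k) = √(2 × 52.408/2810) = 0.1931 m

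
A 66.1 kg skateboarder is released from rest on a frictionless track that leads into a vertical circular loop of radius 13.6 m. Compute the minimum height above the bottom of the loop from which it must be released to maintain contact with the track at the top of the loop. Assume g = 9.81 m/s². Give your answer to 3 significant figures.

At the top, for minimum speed gravity alone supplies the centripetal force: mg = mv_top²/r ⇒ v_top² = gr = 133.4 m²/s²
Energy conservation from release height h to the top (height 2r): mgh = ½mv_top² + mg(2r)
h = v_top²/(2g) + 2r = r/2 + 2r = 5r/2 = 34.00 m

h = 34.0 m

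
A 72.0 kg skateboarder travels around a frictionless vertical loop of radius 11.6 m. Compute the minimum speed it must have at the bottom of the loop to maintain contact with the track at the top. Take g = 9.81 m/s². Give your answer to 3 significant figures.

v = 23.9 m/s

At the top: mg = mv_top²/r ⇒ v_top² = gr = 113.8 m²/s²
Energy from bottom to top (height 2r): ½mv_bot² = ½mv_top² + mg(2r)
v_bot² = gr + 4gr = 5gr = 569.0
v_bot = √(5gr) = 23.85 m/s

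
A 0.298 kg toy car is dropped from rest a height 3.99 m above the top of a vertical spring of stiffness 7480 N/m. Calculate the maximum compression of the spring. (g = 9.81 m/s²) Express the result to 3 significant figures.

Measuring PE from the top of the relaxed spring, at max compression the car has dropped H + x with zero KE, so:
mg(H + x) = ½kx²
½(7480)x² − (0.298)(9.81)x − (0.298)(9.81)(3.99) = 0
3740x² − 2.923x − 11.66 = 0
x = [2.923 + √(8.546 + 174498)]/(2 × 3740) = 0.05624 m

x = 0.0562 m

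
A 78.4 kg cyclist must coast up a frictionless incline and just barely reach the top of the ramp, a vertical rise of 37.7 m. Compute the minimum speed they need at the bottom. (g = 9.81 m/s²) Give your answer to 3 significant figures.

At the top they are momentarily at rest, so all KE converts to PE: ½mv² = mgh
v = √(2gh) = √(2 × 9.81 × 37.7) = 27.20 m/s

v = 27.2 m/s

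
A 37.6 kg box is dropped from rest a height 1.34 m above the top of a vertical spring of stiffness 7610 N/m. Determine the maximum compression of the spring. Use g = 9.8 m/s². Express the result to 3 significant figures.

Measuring PE from the top of the relaxed spring, at max compression the box has dropped H + x with zero KE, so:
mg(H + x) = ½kx²
½(7610)x² − (37.6)(9.8)x − (37.6)(9.8)(1.34) = 0
3805x² − 368.5x − 493.8 = 0
x = [368.5 + √(135778 + 7.5151e+06)]/(2 × 3805) = 0.4119 m

x = 0.412 m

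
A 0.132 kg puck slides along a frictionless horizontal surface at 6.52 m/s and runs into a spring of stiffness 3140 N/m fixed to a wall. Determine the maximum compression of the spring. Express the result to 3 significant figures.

x = 0.0423 m

At max compression the puck is momentarily at rest: ½mv² = ½kx²
x = v√(m/k) = 6.52 × √(0.132/3140) = 0.04227 m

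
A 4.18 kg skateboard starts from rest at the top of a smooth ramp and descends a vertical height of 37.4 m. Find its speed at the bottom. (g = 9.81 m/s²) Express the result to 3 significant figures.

v = 27.1 m/s

Mechanical energy is conserved (no friction): mgh = ½mv²
The mass cancels from both sides.
v = √(2gh) = √(2 × 9.81 × 37.4) = √733.79 = 27.09 m/s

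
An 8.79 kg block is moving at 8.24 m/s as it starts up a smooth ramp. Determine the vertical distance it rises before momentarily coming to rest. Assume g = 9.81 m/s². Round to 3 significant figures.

Setting KE at the bottom equal to PE gained: ½mv² = mgh
h = v²/(2g) = 8.24²/(2 × 9.81) = 3.461 m

h = 3.46 m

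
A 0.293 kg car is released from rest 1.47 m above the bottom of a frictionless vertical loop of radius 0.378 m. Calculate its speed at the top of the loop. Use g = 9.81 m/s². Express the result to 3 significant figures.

Energy conservation: mgh = ½mv_top² + mg(2r)
v_top² = 2g(h − 2r) = 2(9.81)(1.47 − 0.7560) = 14.01
v_top = 3.743 m/s

v = 3.74 m/s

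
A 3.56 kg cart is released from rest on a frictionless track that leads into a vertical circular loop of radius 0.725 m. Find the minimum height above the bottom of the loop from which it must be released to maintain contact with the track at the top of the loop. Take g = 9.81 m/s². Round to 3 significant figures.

h = 1.81 m

At the top, for minimum speed gravity alone supplies the centripetal force: mg = mv_top²/r ⇒ v_top² = gr = 7.112 m²/s²
Energy conservation from release height h to the top (height 2r): mgh = ½mv_top² + mg(2r)
h = v_top²/(2g) + 2r = r/2 + 2r = 5r/2 = 1.812 m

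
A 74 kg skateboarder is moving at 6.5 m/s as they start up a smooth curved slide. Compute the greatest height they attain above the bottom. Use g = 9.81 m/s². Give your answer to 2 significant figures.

h = 2.2 m

By energy conservation, ½mv² = mgh
h = v²/(2g) = 6.5²/(2 × 9.81) = 2.153 m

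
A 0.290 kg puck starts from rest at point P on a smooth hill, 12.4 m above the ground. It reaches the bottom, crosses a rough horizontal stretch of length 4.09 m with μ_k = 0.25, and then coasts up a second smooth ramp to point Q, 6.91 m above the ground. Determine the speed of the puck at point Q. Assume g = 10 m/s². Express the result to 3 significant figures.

v = 9.45 m/s

Energy at P: mgh₁ = (0.290)(10)(12.4) = 35.960 J
Friction loss: W_f = μ_k mg d = 2.965 J
At Q: ½mv² + mgh₂ = mgh₁ − W_f
½mv² = 35.960 − 2.965 − 20.039 = 12.956 J
v = √(2 × 12.956/0.290) = 9.453 m/s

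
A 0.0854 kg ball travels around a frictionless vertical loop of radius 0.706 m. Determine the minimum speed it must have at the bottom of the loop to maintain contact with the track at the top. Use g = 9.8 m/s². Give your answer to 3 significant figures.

v = 5.88 m/s

At the top: mg = mv_top²/r ⇒ v_top² = gr = 6.919 m²/s²
Energy from bottom to top (height 2r): ½mv_bot² = ½mv_top² + mg(2r)
v_bot² = gr + 4gr = 5gr = 34.59
v_bot = √(5gr) = 5.882 m/s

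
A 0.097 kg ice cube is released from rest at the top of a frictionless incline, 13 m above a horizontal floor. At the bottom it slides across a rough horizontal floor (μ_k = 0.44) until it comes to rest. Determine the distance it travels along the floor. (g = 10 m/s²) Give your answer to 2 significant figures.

Energy bookkeeping (friction removes W_f = μ_k N d):
At rest all PE has been dissipated by friction: mgh = μ_k m g d
d = h/μ_k = 13/0.44 = 29.55 m

d = 30 m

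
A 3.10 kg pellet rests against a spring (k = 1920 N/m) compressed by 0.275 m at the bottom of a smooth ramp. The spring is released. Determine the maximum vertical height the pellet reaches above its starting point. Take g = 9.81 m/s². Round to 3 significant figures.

All spring PE becomes gravitational PE at the highest point: ½kx² = mgh
h = kx²/(2mg) = (1920)(0.275)²/(2 × 3.10 × 9.81) = 2.387 m

h = 2.39 m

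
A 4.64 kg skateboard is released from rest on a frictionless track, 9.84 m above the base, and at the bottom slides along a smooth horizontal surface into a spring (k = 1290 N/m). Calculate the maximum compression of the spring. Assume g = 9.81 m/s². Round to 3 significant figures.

Gravitational PE at the top equals spring PE at max compression: mgh = ½kx²
x = √(2mgh/k) = √(2 × 4.64 × 9.81 × 9.84 / 1290) = 0.8333 m

x = 0.833 m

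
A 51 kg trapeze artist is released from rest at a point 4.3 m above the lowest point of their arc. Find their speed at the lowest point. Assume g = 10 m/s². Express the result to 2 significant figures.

By conservation of mechanical energy, mgh = ½mv²
v = √(2gh) = √(2 × 10 × 4.3) = √86.000 = 9.274 m/s

v = 9.3 m/s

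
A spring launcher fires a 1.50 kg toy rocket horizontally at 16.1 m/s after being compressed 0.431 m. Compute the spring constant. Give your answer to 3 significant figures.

k = 2090 N/m

Energy stored in the spring equals the launch KE: ½kx² = ½mv²
k = mv²/x² = (1.50)(16.1)²/(0.431)² = 2093 N/m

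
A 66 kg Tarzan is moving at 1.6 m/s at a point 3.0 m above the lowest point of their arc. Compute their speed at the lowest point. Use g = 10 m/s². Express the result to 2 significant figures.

Equating total energy at the two states: ½mv₀² + mgh = ½mv²
The mass cancels from both sides.
v² = v₀² + 2gh = (1.6)² + 2(10)(3.0) = 62.560
v = √62.560 = 7.909 m/s

v = 7.9 m/s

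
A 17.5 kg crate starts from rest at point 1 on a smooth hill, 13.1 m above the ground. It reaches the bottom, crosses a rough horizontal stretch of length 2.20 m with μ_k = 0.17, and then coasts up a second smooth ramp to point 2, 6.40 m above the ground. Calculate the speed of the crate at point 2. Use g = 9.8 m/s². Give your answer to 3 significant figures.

Energy at 1: mgh₁ = (17.5)(9.8)(13.1) = 2246.7 J
Friction loss: W_f = μ_k mg d = 64.14 J
At 2: ½mv² + mgh₂ = mgh₁ − W_f
½mv² = 2246.7 − 64.14 − 1097.6 = 1084.9 J
v = √(2 × 1084.9/17.5) = 11.14 m/s

v = 11.1 m/s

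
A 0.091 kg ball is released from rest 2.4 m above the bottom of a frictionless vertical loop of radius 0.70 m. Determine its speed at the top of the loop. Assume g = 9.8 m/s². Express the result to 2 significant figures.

v = 4.4 m/s

Energy conservation: mgh = ½mv_top² + mg(2r)
v_top² = 2g(h − 2r) = 2(9.8)(2.4 − 1.400) = 19.60
v_top = 4.427 m/s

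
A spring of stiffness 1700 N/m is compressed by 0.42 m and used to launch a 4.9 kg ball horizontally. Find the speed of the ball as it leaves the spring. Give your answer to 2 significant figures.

v = 7.8 m/s

The ball leaves the spring when the spring is at natural length, so ½kx² = ½mv²
v = x√(k/m) = 0.42 × √(1700/4.9) = 7.823 m/s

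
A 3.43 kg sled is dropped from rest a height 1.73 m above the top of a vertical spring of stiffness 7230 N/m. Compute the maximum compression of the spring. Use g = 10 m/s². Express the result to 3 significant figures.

Let x be the compression. The total drop is H + x, and the sled is instantaneously at rest at max compression, so energy conservation gives:
mg(H + x) = ½kx²
½(7230)x² − (3.43)(10)x − (3.43)(10)(1.73) = 0
3615x² − 34.30x − 59.34 = 0
x = [34.30 + √(1176 + 858042)]/(2 × 3615) = 0.1330 m

x = 0.133 m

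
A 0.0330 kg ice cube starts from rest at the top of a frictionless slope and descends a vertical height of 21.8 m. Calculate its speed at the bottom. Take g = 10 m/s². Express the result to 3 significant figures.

Energy conservation between the two points: mgh = ½mv²
The mass cancels from both sides.
v = √(2gh) = √(2 × 10 × 21.8) = √436.00 = 20.88 m/s

v = 20.9 m/s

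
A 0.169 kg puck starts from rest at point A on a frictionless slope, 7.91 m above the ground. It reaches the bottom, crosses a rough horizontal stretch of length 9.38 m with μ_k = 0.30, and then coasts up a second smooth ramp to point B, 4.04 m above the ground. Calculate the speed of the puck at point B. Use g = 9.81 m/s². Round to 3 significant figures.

Energy at A: mgh₁ = (0.169)(9.81)(7.91) = 13.114 J
Friction loss: W_f = μ_k mg d = 4.665 J
At B: ½mv² + mgh₂ = mgh₁ − W_f
½mv² = 13.114 − 4.665 − 6.6979 = 1.7507 J
v = √(2 × 1.7507/0.169) = 4.552 m/s

v = 4.55 m/s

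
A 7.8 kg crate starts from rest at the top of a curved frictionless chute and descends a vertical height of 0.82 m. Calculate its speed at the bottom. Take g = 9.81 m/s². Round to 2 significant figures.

Equating total energy at the two states: mgh = ½mv²
The mass cancels from both sides.
v = √(2gh) = √(2 × 9.81 × 0.82) = √16.088 = 4.011 m/s

v = 4.0 m/s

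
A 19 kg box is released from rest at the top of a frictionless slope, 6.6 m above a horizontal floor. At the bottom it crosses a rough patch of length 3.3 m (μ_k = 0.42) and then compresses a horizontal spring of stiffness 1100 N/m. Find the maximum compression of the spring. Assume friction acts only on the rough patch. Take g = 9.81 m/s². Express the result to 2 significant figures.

Initial energy: E₁ = mgh = (19)(9.81)(6.6) = 1230.2 J
Friction removes W_f = μ_k mg d = (0.42)(19)(9.81)(3.3) = 258.3 J
Energy reaching the spring: E = 1230.2 − 258.3 = 971.84 J
At max compression ½kx² = E ⇒ x = √(2E/k) = √(2 × 971.84/1100) = 1.329 m

x = 1.3 m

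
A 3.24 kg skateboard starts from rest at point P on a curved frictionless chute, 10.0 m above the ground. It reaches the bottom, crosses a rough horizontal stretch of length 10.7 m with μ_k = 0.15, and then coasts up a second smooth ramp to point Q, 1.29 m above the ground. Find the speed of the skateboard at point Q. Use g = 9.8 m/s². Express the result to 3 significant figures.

v = 11.8 m/s

Energy at P: mgh₁ = (3.24)(9.8)(10.0) = 317.52 J
Friction loss: W_f = μ_k mg d = 50.96 J
At Q: ½mv² + mgh₂ = mgh₁ − W_f
½mv² = 317.52 − 50.96 − 40.960 = 225.60 J
v = √(2 × 225.60/3.24) = 11.80 m/s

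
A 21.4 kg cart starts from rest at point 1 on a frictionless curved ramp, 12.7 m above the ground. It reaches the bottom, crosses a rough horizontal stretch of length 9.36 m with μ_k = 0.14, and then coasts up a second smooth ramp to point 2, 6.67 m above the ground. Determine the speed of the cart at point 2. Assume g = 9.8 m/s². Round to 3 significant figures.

v = 9.62 m/s

Energy at 1: mgh₁ = (21.4)(9.8)(12.7) = 2663.4 J
Friction loss: W_f = μ_k mg d = 274.8 J
At 2: ½mv² + mgh₂ = mgh₁ − W_f
½mv² = 2663.4 − 274.8 − 1398.8 = 989.79 J
v = √(2 × 989.79/21.4) = 9.618 m/s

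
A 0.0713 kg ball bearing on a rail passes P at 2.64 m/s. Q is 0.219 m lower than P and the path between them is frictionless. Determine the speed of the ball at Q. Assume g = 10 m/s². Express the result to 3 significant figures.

v = 3.37 m/s

Equating total energy at the two states: ½mv₀² + mgh = ½mv²
The mass cancels from both sides.
v² = v₀² + 2gh = (2.64)² + 2(10)(0.219) = 11.350
v = √11.350 = 3.369 m/s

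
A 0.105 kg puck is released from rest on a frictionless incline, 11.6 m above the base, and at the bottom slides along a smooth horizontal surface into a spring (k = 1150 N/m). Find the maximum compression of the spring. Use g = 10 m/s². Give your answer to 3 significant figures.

At max compression the puck is momentarily at rest: mgh = ½kx²
x = √(2mgh/k) = √(2 × 0.105 × 10 × 11.6 / 1150) = 0.1455 m

x = 0.146 m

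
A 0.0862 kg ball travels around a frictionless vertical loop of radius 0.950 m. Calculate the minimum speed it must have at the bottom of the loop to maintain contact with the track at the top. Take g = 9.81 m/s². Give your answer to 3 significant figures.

v = 6.83 m/s

At the top: mg = mv_top²/r ⇒ v_top² = gr = 9.319 m²/s²
Energy from bottom to top (height 2r): ½mv_bot² = ½mv_top² + mg(2r)
v_bot² = gr + 4gr = 5gr = 46.60
v_bot = √(5gr) = 6.826 m/s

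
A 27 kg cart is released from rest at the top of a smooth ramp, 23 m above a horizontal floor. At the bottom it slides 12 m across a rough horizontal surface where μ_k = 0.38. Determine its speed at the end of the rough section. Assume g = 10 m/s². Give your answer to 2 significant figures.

v = 19 m/s

Applying the work–energy principle:
mgh = ½mv² + μ_k m g d
W_f = μ_k mg d = (0.38)(27)(10)(12) = 1231 J
½mv² = mgh − W_f = 6210.0 − 1231 = 4978.8 J
v = √(2 × 4978.8/27) = 19.20 m/s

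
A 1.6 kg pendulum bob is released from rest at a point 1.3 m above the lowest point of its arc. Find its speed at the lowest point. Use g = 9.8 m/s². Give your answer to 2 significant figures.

v = 5.0 m/s

Equating total energy at the two states: mgh = ½mv²
v = √(2gh) = √(2 × 9.8 × 1.3) = √25.480 = 5.048 m/s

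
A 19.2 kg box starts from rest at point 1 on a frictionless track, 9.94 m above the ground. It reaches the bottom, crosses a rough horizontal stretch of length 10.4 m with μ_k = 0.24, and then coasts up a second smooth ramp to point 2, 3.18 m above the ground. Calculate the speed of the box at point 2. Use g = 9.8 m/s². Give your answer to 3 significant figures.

Energy at 1: mgh₁ = (19.2)(9.8)(9.94) = 1870.3 J
Friction loss: W_f = μ_k mg d = 469.6 J
At 2: ½mv² + mgh₂ = mgh₁ − W_f
½mv² = 1870.3 − 469.6 − 598.35 = 802.31 J
v = √(2 × 802.31/19.2) = 9.142 m/s

v = 9.14 m/s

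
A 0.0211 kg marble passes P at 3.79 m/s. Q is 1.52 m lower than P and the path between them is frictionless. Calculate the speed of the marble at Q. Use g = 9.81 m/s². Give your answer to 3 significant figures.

v = 6.65 m/s

By conservation of mechanical energy, ½mv₀² + mgh = ½mv²
v² = v₀² + 2gh = (3.79)² + 2(9.81)(1.52) = 44.187
v = √44.187 = 6.647 m/s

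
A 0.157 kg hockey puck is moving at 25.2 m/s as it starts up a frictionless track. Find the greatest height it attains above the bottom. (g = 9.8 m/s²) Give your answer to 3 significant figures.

Setting KE at the bottom equal to PE gained: ½mv² = mgh
h = v²/(2g) = 25.2²/(2 × 9.8) = 32.40 m

h = 32.4 m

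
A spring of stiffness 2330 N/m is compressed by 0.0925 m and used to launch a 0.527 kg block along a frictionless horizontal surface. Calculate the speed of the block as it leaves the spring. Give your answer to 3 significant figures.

Spring PE converts entirely to kinetic energy: ½kx² = ½mv²
v = x√(k/m) = 0.0925 × √(2330/0.527) = 6.151 m/s

v = 6.15 m/s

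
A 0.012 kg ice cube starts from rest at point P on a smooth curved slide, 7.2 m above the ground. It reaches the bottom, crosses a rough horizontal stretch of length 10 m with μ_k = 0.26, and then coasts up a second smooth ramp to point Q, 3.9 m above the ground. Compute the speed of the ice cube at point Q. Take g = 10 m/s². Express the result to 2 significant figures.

Energy at P: mgh₁ = (0.012)(10)(7.2) = 0.86400 J
Friction loss: W_f = μ_k mg d = 0.3120 J
At Q: ½mv² + mgh₂ = mgh₁ − W_f
½mv² = 0.86400 − 0.3120 − 0.46800 = 0.084000 J
v = √(2 × 0.084000/0.012) = 3.742 m/s

v = 3.7 m/s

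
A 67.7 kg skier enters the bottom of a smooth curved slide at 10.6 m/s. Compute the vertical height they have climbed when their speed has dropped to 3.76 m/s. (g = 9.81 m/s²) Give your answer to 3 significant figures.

Energy balance between the two points: ½mv₁² = ½mv₂² + mgh
h = (v₁² − v₂²)/(2g) = (10.6² − 3.76²)/(2 × 9.81) = 5.006 m

h = 5.01 m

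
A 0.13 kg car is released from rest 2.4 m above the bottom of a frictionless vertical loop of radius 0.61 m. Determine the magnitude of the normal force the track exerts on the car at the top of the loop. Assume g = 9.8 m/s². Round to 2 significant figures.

Energy from release to top (height 2r): mgh = ½mv_top² + mg(2r)
v_top² = 2g(h − 2r) = 2(9.8)(2.4 − 1.220) = 23.128 m²/s²
At the top, both N and weight point toward the centre: N + mg = mv_top²/r
N = m(v_top²/r − g) = 0.13(23.128/0.61 − 9.8) = 3.655 N

N = 3.7 N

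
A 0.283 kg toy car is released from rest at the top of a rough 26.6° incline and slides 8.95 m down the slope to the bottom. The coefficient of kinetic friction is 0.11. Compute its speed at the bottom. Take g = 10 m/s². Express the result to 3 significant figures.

Taking the bottom as reference, mgh = ½mv² + μ_k N L with h = L sinθ, N = mg cosθ:
mgh = mgL sinθ = (0.283)(10)(8.95)sin26.6° = 11.341 J
W_f = μ_k mg cosθ · L = (0.11)(0.283)(10)cos26.6°·8.95 = 2.491 J
½mv² = 11.341 − 2.491 = 8.8498 J
v = √(2 × 8.8498/0.283) = 7.908 m/s

v = 7.91 m/s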